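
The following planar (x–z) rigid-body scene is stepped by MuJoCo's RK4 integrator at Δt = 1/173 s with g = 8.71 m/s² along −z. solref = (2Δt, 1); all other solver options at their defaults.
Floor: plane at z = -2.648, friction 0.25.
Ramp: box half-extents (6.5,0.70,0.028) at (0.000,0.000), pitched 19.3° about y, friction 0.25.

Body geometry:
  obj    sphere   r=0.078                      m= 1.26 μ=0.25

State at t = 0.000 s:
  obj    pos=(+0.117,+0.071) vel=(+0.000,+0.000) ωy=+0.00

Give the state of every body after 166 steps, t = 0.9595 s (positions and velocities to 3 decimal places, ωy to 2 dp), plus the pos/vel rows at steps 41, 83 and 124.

State at t = 0.9595 s:
  obj    pos=(+1.011,-0.242) vel=(+1.862,-0.652) ωy=+25.29

Key-timestep trajectory:
   step    t(s)  obj.x    obj.z    obj.vx   obj.vz 
     41  0.2370   +0.172  +0.052  +0.460  -0.161
     83  0.4798   +0.341  -0.007  +0.931  -0.326
    124  0.7168   +0.616  -0.103  +1.391  -0.487


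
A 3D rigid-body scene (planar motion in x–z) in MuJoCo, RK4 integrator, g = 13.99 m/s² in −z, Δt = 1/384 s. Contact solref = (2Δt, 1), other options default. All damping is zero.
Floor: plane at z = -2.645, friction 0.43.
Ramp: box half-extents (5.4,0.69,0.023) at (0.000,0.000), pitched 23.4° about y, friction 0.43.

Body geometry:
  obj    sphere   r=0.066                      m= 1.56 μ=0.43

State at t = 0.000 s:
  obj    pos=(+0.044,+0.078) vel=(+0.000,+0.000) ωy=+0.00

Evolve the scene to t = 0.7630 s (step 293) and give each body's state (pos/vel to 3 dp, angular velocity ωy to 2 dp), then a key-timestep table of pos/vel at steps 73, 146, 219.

State at t = 0.7630 s:
  obj    pos=(+1.104,-0.381) vel=(+2.779,-1.203) ωy=+45.88

Key-timestep trajectory:
   step    t(s)  obj.x    obj.z    obj.vx   obj.vz 
     73  0.1901   +0.110  +0.049  +0.693  -0.300
    146  0.3802   +0.307  -0.036  +1.385  -0.599
    219  0.5703   +0.636  -0.178  +2.077  -0.899


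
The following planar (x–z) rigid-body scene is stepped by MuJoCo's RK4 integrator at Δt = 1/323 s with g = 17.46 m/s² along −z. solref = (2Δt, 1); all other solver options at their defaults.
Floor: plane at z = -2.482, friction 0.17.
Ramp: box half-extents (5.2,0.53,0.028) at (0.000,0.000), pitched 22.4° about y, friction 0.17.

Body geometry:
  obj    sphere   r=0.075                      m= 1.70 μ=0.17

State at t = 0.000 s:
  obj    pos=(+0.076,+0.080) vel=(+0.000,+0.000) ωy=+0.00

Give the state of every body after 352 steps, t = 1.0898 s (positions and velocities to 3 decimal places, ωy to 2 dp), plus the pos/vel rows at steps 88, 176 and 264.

State at t = 1.0898 s:
  obj    pos=(+2.685,-0.995) vel=(+4.789,-1.974) ωy=+69.05

Key-timestep trajectory:
   step    t(s)  obj.x    obj.z    obj.vx   obj.vz 
     88  0.2724   +0.239  +0.013  +1.197  -0.494
    176  0.5449   +0.728  -0.189  +2.394  -0.987
    264  0.8173   +1.544  -0.525  +3.592  -1.480


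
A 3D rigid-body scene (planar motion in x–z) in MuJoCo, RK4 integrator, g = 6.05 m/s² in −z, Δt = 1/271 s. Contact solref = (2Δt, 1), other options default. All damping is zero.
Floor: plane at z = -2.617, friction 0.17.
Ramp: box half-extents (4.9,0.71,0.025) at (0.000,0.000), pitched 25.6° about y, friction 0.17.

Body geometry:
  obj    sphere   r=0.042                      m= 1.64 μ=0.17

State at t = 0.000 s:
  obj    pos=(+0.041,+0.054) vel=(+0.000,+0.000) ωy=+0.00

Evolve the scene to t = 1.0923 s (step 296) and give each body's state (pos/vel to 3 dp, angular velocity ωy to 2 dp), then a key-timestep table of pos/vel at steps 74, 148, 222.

State at t = 1.0923 s:
  obj    pos=(+1.046,-0.427) vel=(+1.839,-0.881) ωy=+48.55

Key-timestep trajectory:
   step    t(s)  obj.x    obj.z    obj.vx   obj.vz 
     74  0.2731   +0.104  +0.024  +0.460  -0.220
    148  0.5461   +0.292  -0.066  +0.920  -0.441
    222  0.8192   +0.606  -0.216  +1.380  -0.661


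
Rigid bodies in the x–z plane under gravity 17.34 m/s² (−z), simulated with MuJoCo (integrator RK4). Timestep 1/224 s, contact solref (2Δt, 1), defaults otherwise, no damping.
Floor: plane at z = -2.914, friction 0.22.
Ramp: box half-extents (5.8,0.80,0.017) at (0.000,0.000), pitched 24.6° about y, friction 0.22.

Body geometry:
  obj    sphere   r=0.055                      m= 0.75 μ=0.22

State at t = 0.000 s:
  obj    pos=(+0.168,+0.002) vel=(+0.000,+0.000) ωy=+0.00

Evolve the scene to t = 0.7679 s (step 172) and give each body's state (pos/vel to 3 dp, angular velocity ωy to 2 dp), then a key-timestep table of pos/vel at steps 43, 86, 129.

State at t = 0.7679 s:
  obj    pos=(+1.550,-0.631) vel=(+3.600,-1.648) ωy=+71.96

Key-timestep trajectory:
   step    t(s)  obj.x    obj.z    obj.vx   obj.vz 
     43  0.1920   +0.255  -0.037  +0.900  -0.412
     86  0.3839   +0.514  -0.156  +1.800  -0.824
    129  0.5759   +0.946  -0.354  +2.700  -1.236


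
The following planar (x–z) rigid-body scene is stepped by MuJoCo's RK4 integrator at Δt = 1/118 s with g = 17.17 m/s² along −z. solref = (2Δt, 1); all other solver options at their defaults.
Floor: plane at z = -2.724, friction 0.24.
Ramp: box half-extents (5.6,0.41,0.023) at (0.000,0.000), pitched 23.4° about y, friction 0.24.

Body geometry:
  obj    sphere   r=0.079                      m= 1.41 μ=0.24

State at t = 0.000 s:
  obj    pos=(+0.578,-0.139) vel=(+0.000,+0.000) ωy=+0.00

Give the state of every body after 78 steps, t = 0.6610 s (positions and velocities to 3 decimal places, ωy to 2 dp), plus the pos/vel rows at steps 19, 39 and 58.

State at t = 0.6610 s:
  obj    pos=(+1.555,-0.562) vel=(+2.955,-1.279) ωy=+40.74

Key-timestep trajectory:
   step    t(s)  obj.x    obj.z    obj.vx   obj.vz 
     19  0.1610   +0.636  -0.164  +0.720  -0.312
     39  0.3305   +0.822  -0.245  +1.478  -0.640
     58  0.4915   +1.118  -0.373  +2.198  -0.951


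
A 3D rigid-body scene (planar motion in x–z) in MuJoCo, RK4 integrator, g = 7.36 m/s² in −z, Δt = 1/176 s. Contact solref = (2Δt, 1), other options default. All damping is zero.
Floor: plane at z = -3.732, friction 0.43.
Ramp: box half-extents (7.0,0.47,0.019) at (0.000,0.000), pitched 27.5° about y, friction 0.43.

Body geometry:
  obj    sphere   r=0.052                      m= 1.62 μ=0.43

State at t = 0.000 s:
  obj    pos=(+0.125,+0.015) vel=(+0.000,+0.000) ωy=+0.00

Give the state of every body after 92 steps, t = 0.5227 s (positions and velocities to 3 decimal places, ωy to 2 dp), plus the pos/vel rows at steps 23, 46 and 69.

State at t = 0.5227 s:
  obj    pos=(+0.419,-0.138) vel=(+1.126,-0.586) ωy=+24.39

Key-timestep trajectory:
   step    t(s)  obj.x    obj.z    obj.vx   obj.vz 
     23  0.1307   +0.143  +0.005  +0.282  -0.147
     46  0.2614   +0.199  -0.023  +0.563  -0.293
     69  0.3920   +0.291  -0.071  +0.844  -0.439


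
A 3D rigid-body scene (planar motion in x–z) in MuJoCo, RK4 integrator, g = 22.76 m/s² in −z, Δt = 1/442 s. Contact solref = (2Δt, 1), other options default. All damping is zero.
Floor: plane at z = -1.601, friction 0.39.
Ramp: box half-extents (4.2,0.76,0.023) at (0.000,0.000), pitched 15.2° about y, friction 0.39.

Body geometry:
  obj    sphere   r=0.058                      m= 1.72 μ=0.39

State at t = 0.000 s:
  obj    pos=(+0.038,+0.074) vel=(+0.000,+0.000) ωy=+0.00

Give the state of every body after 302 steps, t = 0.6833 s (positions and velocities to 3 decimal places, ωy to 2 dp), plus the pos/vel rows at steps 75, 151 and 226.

State at t = 0.6833 s:
  obj    pos=(+0.998,-0.187) vel=(+2.810,-0.764) ωy=+50.21

Key-timestep trajectory:
   step    t(s)  obj.x    obj.z    obj.vx   obj.vz 
     75  0.1697   +0.097  +0.058  +0.698  -0.190
    151  0.3416   +0.278  +0.008  +1.405  -0.382
    226  0.5113   +0.576  -0.072  +2.103  -0.571


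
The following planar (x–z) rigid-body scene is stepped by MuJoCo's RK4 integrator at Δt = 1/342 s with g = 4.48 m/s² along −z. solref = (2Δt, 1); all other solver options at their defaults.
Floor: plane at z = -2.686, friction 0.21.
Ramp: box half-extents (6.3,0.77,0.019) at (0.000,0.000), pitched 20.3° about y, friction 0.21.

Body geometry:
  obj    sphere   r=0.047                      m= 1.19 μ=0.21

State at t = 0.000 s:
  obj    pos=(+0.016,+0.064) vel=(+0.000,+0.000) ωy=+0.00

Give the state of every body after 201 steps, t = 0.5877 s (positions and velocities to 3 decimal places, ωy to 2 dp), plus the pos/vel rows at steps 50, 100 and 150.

State at t = 0.5877 s:
  obj    pos=(+0.196,-0.002) vel=(+0.612,-0.226) ωy=+13.88

Key-timestep trajectory:
   step    t(s)  obj.x    obj.z    obj.vx   obj.vz 
     50  0.1462   +0.027  +0.060  +0.152  -0.056
    100  0.2924   +0.061  +0.048  +0.304  -0.113
    150  0.4386   +0.116  +0.027  +0.457  -0.169


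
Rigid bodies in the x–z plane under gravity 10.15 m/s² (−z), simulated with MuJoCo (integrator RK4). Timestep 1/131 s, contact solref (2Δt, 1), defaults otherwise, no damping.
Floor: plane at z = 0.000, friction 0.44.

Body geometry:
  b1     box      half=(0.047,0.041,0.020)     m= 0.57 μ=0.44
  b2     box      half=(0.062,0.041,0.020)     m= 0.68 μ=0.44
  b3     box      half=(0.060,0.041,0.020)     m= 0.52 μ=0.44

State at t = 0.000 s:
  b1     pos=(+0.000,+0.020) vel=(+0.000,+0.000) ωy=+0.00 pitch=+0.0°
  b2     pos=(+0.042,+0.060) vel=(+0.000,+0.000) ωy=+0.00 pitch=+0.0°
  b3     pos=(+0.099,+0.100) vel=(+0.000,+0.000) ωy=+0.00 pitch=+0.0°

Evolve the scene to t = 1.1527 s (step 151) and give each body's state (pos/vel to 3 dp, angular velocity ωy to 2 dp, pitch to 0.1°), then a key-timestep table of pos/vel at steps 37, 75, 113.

State at t = 1.1527 s:
  b1     pos=(-0.001,+0.020) vel=(-0.001,+0.000) ωy=+0.00 pitch=+0.0°
  b2     pos=(+0.061,+0.054) vel=(+0.000,+0.000) ωy=-0.01 pitch=+37.8°
  b3     pos=(+0.128,+0.053) vel=(+0.001,-0.001) ωy=-0.05 pitch=+37.8°

Key-timestep trajectory:
   step    t(s)  b1.x    b1.z    b1.vx   b1.vz   b2.x    b2.z    b2.vx   b2.vz   b3.x    b3.z    b3.vx   b3.vz 
     37  0.2824   +0.000  +0.020  -0.001  +0.000   +0.056  +0.058  +0.027  +0.003   +0.127  +0.053  +0.011  +0.008
     75  0.5725   +0.000  +0.020  -0.001  +0.000   +0.061  +0.054  +0.000  -0.001   +0.127  +0.053  +0.001  +0.000
    113  0.8626   -0.001  +0.020  -0.001  +0.000   +0.061  +0.054  +0.000  -0.001   +0.127  +0.053  +0.001  +0.000


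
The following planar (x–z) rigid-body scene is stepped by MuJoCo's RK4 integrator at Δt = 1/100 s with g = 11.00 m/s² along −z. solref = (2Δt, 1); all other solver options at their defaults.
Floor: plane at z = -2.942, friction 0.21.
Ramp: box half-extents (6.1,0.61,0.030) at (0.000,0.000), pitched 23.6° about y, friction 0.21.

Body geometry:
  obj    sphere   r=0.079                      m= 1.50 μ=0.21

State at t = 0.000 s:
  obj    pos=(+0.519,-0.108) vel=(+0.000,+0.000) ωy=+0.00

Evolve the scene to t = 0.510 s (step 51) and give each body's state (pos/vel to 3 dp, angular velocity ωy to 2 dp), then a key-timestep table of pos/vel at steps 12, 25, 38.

State at t = 0.510 s:
  obj    pos=(+0.894,-0.272) vel=(+1.470,-0.642) ωy=+20.29

Key-timestep trajectory:
   step    t(s)  obj.x    obj.z    obj.vx   obj.vz 
     12  0.1200   +0.540  -0.117  +0.346  -0.151
     25  0.2500   +0.609  -0.147  +0.721  -0.315
     38  0.3800   +0.727  -0.199  +1.096  -0.479


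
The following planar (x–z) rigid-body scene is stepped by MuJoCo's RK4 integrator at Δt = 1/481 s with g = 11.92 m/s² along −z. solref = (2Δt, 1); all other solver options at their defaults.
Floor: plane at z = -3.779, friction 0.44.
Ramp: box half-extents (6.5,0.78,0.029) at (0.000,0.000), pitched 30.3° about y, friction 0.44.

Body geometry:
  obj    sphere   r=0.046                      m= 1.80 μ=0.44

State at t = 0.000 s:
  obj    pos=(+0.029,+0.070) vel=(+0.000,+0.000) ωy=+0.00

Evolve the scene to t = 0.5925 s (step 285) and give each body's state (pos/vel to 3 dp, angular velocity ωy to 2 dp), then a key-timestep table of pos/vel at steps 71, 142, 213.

State at t = 0.5925 s:
  obj    pos=(+0.680,-0.311) vel=(+2.198,-1.284) ωy=+55.33

Key-timestep trajectory:
   step    t(s)  obj.x    obj.z    obj.vx   obj.vz 
     71  0.1476   +0.069  +0.046  +0.548  -0.320
    142  0.2952   +0.191  -0.025  +1.095  -0.640
    213  0.4428   +0.393  -0.143  +1.642  -0.960


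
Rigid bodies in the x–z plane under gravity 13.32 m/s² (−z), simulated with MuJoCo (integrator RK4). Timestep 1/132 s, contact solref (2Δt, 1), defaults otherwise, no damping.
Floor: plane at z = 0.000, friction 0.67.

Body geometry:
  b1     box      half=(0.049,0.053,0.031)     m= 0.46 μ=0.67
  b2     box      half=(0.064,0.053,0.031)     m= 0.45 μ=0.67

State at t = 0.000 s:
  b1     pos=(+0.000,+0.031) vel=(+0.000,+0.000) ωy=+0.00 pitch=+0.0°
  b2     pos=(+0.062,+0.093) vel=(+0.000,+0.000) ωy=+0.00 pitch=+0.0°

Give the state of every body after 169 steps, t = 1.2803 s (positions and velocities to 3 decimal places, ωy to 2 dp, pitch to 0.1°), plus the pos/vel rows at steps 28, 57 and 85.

State at t = 1.2803 s:
  b1     pos=(+0.000,+0.031) vel=(+0.000,+0.000) ωy=+0.00 pitch=+0.0°
  b2     pos=(+0.127,+0.064) vel=(+0.000,+0.000) ωy=+0.00 pitch=+90.0°

Key-timestep trajectory:
   step    t(s)  b1.x    b1.z    b1.vx   b1.vz   b2.x    b2.z    b2.vx   b2.vz 
     28  0.2121   +0.000  +0.031  +0.000  +0.000   +0.098  +0.070  +0.249  +0.029
     57  0.4318   +0.000  +0.031  +0.000  +0.000   +0.139  +0.069  -0.060  -0.016
     85  0.6439   +0.000  +0.031  +0.000  +0.000   +0.128  +0.064  +0.099  +0.039


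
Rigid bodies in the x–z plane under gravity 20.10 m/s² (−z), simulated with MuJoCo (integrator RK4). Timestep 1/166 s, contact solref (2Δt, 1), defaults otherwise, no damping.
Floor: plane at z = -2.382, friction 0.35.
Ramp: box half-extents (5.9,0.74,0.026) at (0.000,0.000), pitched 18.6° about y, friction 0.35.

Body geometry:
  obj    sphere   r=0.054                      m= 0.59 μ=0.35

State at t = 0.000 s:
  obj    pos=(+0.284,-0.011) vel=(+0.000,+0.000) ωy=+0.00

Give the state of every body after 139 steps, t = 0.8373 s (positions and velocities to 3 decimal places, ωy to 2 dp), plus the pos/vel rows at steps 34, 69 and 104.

State at t = 0.8373 s:
  obj    pos=(+1.806,-0.523) vel=(+3.634,-1.223) ωy=+71.00

Key-timestep trajectory:
   step    t(s)  obj.x    obj.z    obj.vx   obj.vz 
     34  0.2048   +0.375  -0.042  +0.889  -0.299
     69  0.4157   +0.659  -0.137  +1.804  -0.607
    104  0.6265   +1.136  -0.298  +2.719  -0.915


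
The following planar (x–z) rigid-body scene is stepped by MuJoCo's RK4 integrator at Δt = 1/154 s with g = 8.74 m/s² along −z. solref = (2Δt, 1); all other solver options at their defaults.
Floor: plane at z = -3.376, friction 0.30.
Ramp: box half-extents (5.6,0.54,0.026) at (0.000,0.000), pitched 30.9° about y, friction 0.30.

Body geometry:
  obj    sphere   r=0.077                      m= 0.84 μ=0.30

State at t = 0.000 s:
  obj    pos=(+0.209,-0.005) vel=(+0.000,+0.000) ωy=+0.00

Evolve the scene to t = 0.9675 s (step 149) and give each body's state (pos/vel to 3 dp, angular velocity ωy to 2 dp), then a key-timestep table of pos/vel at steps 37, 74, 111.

State at t = 0.9675 s:
  obj    pos=(+1.497,-0.776) vel=(+2.662,-1.593) ωy=+40.27

Key-timestep trajectory:
   step    t(s)  obj.x    obj.z    obj.vx   obj.vz 
     37  0.2403   +0.288  -0.053  +0.661  -0.396
     74  0.4805   +0.527  -0.195  +1.322  -0.791
    111  0.7208   +0.924  -0.433  +1.983  -1.187


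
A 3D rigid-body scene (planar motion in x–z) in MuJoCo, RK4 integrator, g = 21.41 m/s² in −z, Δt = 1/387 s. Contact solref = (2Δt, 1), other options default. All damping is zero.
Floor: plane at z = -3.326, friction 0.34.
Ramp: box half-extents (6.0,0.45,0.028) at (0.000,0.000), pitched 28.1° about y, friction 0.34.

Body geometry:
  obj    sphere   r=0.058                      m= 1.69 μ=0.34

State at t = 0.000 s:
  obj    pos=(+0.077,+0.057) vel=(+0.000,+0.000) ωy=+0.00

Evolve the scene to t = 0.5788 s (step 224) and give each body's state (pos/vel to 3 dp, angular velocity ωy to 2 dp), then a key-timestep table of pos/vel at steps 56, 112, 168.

State at t = 0.5788 s:
  obj    pos=(+1.141,-0.512) vel=(+3.678,-1.964) ωy=+71.87

Key-timestep trajectory:
   step    t(s)  obj.x    obj.z    obj.vx   obj.vz 
     56  0.1447   +0.143  +0.021  +0.920  -0.491
    112  0.2894   +0.343  -0.086  +1.839  -0.982
    168  0.4341   +0.676  -0.263  +2.758  -1.473


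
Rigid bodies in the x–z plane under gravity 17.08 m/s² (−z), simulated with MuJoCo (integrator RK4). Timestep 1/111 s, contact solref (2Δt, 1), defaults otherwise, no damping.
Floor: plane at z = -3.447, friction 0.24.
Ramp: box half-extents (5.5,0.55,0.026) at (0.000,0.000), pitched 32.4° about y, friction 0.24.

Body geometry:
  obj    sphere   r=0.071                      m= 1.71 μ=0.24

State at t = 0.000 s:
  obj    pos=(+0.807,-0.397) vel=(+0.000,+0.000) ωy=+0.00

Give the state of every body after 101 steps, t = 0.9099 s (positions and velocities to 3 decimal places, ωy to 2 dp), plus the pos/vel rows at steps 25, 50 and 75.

State at t = 0.9099 s:
  obj    pos=(+3.093,-1.848) vel=(+5.023,-3.188) ωy=+83.73

Key-timestep trajectory:
   step    t(s)  obj.x    obj.z    obj.vx   obj.vz 
     25  0.2252   +0.947  -0.486  +1.244  -0.789
     50  0.4505   +1.367  -0.753  +2.487  -1.578
     75  0.6757   +2.067  -1.197  +3.730  -2.367


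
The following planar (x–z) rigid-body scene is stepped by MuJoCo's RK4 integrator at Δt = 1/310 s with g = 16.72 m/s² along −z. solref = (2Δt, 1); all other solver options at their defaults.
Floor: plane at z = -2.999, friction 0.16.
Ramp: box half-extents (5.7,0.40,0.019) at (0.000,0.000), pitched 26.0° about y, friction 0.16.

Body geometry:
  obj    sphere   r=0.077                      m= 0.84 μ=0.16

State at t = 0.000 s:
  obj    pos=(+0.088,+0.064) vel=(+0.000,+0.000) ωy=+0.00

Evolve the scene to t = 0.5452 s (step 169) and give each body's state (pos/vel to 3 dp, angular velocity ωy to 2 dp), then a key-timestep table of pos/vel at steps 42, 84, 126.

State at t = 0.5452 s:
  obj    pos=(+0.787,-0.277) vel=(+2.566,-1.251) ωy=+37.05

Key-timestep trajectory:
   step    t(s)  obj.x    obj.z    obj.vx   obj.vz 
     42  0.1355   +0.131  +0.043  +0.638  -0.311
     84  0.2710   +0.261  -0.020  +1.275  -0.622
    126  0.4065   +0.477  -0.126  +1.913  -0.933


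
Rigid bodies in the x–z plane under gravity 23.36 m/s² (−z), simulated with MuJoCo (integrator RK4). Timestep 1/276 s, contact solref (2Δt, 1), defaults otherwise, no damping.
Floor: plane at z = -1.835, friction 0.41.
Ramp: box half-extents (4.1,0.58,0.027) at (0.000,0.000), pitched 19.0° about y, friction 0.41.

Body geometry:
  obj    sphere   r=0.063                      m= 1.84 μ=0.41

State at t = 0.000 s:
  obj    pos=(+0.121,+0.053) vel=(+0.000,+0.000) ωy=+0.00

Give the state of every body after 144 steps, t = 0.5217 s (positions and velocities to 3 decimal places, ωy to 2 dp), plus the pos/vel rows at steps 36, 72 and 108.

State at t = 0.5217 s:
  obj    pos=(+0.820,-0.187) vel=(+2.680,-0.923) ωy=+44.98

Key-timestep trajectory:
   step    t(s)  obj.x    obj.z    obj.vx   obj.vz 
     36  0.1304   +0.165  +0.038  +0.670  -0.231
     72  0.2609   +0.296  -0.007  +1.340  -0.461
    108  0.3913   +0.514  -0.082  +2.010  -0.692


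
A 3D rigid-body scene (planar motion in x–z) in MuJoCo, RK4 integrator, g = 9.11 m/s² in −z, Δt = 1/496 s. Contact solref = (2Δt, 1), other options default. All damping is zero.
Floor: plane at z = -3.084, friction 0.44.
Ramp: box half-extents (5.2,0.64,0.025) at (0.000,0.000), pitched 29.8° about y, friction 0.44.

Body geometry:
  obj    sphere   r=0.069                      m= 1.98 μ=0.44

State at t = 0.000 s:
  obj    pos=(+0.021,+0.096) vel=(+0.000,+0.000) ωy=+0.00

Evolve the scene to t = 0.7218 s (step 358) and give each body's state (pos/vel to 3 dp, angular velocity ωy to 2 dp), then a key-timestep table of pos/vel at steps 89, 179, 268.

State at t = 0.7218 s:
  obj    pos=(+0.752,-0.322) vel=(+2.026,-1.160) ωy=+33.82

Key-timestep trajectory:
   step    t(s)  obj.x    obj.z    obj.vx   obj.vz 
     89  0.1794   +0.066  +0.070  +0.504  -0.288
    179  0.3609   +0.204  -0.008  +1.013  -0.580
    268  0.5403   +0.431  -0.138  +1.516  -0.868


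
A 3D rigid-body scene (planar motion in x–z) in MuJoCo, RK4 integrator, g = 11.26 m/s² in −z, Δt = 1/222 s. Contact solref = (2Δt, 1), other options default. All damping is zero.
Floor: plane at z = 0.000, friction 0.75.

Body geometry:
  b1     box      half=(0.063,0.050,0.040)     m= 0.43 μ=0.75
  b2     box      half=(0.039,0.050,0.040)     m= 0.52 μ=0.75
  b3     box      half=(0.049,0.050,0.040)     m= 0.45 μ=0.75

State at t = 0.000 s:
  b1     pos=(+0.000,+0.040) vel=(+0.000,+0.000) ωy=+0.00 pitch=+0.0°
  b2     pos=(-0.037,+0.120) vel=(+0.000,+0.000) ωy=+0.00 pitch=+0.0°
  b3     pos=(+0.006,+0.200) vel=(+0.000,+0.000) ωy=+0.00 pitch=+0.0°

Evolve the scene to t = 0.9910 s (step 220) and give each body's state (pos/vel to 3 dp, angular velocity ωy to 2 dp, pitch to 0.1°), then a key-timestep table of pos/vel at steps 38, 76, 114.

State at t = 0.9910 s:
  b1     pos=(+0.000,+0.040) vel=(+0.000,+0.000) ωy=+0.00 pitch=+0.0°
  b2     pos=(-0.037,+0.120) vel=(+0.000,+0.000) ωy=+0.00 pitch=+0.0°
  b3     pos=(+0.122,+0.040) vel=(+0.000,+0.000) ωy=+0.00 pitch=+180.0°

Key-timestep trajectory:
   step    t(s)  b1.x    b1.z    b1.vx   b1.vz   b2.x    b2.z    b2.vx   b2.vz   b3.x    b3.z    b3.vx   b3.vz 
     38  0.1712   +0.000  +0.040  +0.000  +0.000   -0.037  +0.120  -0.001  +0.000   +0.018  +0.197  +0.186  -0.079
     76  0.3423   +0.000  +0.040  -0.001  +0.002   -0.037  +0.120  -0.003  +0.001   +0.063  +0.129  +0.230  +0.103
    114  0.5135   +0.000  +0.040  +0.000  +0.000   -0.037  +0.120  +0.000  +0.000   +0.116  +0.084  +0.375  -0.910


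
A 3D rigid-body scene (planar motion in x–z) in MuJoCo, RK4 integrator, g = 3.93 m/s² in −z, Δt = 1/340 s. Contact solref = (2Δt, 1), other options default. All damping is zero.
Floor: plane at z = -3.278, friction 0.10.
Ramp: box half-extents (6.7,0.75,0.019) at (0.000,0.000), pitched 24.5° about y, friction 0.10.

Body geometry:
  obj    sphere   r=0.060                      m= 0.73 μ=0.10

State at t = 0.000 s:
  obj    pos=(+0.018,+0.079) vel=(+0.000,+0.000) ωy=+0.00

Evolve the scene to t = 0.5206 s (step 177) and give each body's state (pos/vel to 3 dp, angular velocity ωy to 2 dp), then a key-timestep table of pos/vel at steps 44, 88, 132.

State at t = 0.5206 s:
  obj    pos=(+0.175,+0.007) vel=(+0.602,-0.276) ωy=+7.75

Key-timestep trajectory:
   step    t(s)  obj.x    obj.z    obj.vx   obj.vz 
     44  0.1294   +0.028  +0.074  +0.149  -0.070
     88  0.2588   +0.057  +0.061  +0.299  -0.138
    132  0.3882   +0.105  +0.039  +0.449  -0.206


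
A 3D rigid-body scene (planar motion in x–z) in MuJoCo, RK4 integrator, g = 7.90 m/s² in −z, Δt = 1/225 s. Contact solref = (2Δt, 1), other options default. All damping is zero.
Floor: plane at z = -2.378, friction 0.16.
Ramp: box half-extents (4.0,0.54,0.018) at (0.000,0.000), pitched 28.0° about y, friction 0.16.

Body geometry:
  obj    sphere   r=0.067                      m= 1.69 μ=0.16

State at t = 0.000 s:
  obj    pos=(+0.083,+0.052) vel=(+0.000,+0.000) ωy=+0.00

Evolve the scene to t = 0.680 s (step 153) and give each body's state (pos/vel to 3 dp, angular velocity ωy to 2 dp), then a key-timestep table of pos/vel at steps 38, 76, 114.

State at t = 0.680 s:
  obj    pos=(+0.624,-0.236) vel=(+1.591,-0.846) ωy=+26.88

Key-timestep trajectory:
   step    t(s)  obj.x    obj.z    obj.vx   obj.vz 
     38  0.1689   +0.116  +0.034  +0.395  -0.210
     76  0.3378   +0.217  -0.019  +0.790  -0.420
    114  0.5067   +0.383  -0.108  +1.185  -0.630


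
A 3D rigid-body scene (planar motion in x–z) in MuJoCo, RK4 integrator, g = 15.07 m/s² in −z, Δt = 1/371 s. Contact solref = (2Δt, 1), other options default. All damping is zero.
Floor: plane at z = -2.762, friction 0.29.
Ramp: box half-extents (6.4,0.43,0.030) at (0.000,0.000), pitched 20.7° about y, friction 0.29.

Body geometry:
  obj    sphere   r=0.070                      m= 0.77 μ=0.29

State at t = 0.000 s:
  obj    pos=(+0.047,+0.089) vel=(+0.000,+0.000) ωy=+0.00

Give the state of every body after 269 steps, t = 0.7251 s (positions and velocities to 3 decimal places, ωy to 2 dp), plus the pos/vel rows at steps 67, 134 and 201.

State at t = 0.7251 s:
  obj    pos=(+0.983,-0.264) vel=(+2.581,-0.975) ωy=+39.41

Key-timestep trajectory:
   step    t(s)  obj.x    obj.z    obj.vx   obj.vz 
     67  0.1806   +0.105  +0.067  +0.643  -0.243
    134  0.3612   +0.279  +0.001  +1.286  -0.486
    201  0.5418   +0.569  -0.108  +1.928  -0.729


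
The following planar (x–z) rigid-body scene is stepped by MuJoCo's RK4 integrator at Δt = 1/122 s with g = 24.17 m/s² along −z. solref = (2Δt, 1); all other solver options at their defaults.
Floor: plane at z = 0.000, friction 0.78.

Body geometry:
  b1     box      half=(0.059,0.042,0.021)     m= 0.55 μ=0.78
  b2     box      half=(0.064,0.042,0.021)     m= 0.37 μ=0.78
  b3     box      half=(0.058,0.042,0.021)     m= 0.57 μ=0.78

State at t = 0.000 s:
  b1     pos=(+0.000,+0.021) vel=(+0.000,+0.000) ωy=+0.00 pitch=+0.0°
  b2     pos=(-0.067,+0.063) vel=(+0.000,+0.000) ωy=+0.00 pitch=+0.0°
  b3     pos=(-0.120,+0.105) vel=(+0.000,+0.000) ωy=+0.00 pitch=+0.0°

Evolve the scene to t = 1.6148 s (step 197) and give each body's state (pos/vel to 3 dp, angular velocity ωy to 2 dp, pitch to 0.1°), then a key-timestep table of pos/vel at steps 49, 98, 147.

State at t = 1.6148 s:
  b1     pos=(+0.003,+0.021) vel=(+0.002,+0.000) ωy=+0.00 pitch=+0.0°
  b2     pos=(-0.075,+0.054) vel=(+0.000,-0.001) ωy=+0.02 pitch=-35.1°
  b3     pos=(-0.153,+0.050) vel=(-0.002,-0.001) ωy=+0.02 pitch=-35.2°

Key-timestep trajectory:
   step    t(s)  b1.x    b1.z    b1.vx   b1.vz   b2.x    b2.z    b2.vx   b2.vz   b3.x    b3.z    b3.vx   b3.vz 
     49  0.4016   +0.001  +0.021  +0.002  +0.000   -0.076  +0.055  +0.000  -0.001   -0.151  +0.051  -0.002  -0.001
     98  0.8033   +0.002  +0.021  +0.002  +0.000   -0.076  +0.054  +0.000  -0.001   -0.151  +0.051  -0.002  -0.001
    147  1.2049   +0.002  +0.021  +0.002  +0.000   -0.075  +0.054  +0.000  -0.001   -0.152  +0.051  -0.002  -0.001


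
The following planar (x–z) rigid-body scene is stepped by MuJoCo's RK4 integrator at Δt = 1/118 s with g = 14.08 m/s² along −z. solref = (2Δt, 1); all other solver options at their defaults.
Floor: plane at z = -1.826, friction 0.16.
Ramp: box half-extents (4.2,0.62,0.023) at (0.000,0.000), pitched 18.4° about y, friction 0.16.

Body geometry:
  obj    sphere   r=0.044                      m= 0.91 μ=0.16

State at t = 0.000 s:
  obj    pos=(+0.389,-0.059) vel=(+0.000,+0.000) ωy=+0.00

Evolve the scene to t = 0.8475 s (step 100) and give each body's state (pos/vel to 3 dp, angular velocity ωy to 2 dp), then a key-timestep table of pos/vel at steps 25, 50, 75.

State at t = 0.8475 s:
  obj    pos=(+1.471,-0.419) vel=(+2.553,-0.849) ωy=+61.12

Key-timestep trajectory:
   step    t(s)  obj.x    obj.z    obj.vx   obj.vz 
     25  0.2119   +0.457  -0.081  +0.639  -0.212
     50  0.4237   +0.660  -0.149  +1.277  -0.425
     75  0.6356   +0.998  -0.261  +1.915  -0.637


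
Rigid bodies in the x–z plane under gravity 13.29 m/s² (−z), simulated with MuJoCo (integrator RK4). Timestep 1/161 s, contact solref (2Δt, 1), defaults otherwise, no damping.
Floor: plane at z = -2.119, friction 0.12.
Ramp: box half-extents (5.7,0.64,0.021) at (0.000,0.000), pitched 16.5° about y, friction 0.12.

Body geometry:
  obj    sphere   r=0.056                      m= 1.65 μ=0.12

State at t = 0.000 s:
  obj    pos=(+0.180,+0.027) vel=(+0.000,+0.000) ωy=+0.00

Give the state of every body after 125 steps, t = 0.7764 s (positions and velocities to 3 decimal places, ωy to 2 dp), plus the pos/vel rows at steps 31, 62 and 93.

State at t = 0.7764 s:
  obj    pos=(+0.959,-0.204) vel=(+2.007,-0.595) ωy=+37.36

Key-timestep trajectory:
   step    t(s)  obj.x    obj.z    obj.vx   obj.vz 
     31  0.1925   +0.228  +0.013  +0.498  -0.148
     62  0.3851   +0.372  -0.030  +0.996  -0.295
     93  0.5776   +0.611  -0.101  +1.493  -0.442


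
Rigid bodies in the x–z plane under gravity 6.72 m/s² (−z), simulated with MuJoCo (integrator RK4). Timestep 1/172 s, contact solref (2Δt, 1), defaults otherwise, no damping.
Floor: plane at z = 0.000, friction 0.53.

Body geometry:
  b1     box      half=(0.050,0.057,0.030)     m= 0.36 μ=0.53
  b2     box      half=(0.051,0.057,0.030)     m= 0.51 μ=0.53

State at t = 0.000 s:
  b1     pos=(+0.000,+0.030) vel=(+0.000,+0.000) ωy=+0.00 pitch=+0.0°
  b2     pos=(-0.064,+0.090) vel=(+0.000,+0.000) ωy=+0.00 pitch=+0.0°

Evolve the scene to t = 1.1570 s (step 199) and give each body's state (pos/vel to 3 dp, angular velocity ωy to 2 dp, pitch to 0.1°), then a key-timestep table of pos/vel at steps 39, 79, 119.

State at t = 1.1570 s:
  b1     pos=(+0.000,+0.030) vel=(+0.000,+0.000) ωy=+0.00 pitch=+0.0°
  b2     pos=(-0.116,+0.051) vel=(+0.000,+0.000) ωy=+0.00 pitch=-90.0°

Key-timestep trajectory:
   step    t(s)  b1.x    b1.z    b1.vx   b1.vz   b2.x    b2.z    b2.vx   b2.vz 
     39  0.2267   +0.000  +0.030  +0.000  +0.000   -0.093  +0.057  -0.279  +0.038
     79  0.4593   +0.000  +0.030  +0.000  +0.000   -0.130  +0.057  +0.022  -0.006
    119  0.6919   +0.000  +0.030  +0.000  +0.000   -0.113  +0.053  -0.081  -0.042


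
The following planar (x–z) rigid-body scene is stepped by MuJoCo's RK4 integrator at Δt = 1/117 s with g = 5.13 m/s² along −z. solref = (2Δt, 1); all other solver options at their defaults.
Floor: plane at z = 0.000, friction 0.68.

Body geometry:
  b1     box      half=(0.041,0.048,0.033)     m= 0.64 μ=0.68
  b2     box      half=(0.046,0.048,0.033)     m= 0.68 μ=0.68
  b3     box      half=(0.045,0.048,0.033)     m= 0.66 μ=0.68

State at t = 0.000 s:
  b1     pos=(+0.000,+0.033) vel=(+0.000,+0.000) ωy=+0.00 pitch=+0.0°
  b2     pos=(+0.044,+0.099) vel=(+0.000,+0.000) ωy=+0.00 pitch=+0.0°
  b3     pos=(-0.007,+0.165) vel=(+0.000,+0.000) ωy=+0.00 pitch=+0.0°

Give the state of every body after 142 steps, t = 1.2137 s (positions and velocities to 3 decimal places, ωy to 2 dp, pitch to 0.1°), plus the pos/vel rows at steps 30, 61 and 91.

State at t = 1.2137 s:
  b1     pos=(+0.000,+0.033) vel=(+0.000,+0.000) ωy=+0.00 pitch=+0.0°
  b2     pos=(+0.087,+0.046) vel=(+0.000,+0.000) ωy=+0.00 pitch=+90.0°
  b3     pos=(-0.118,+0.033) vel=(+0.000,+0.000) ωy=+0.00 pitch=+180.0°

Key-timestep trajectory:
   step    t(s)  b1.x    b1.z    b1.vx   b1.vz   b2.x    b2.z    b2.vx   b2.vz   b3.x    b3.z    b3.vx   b3.vz 
     30  0.2564   +0.000  +0.033  +0.000  +0.000   +0.044  +0.099  +0.000  +0.000   -0.025  +0.156  -0.162  -0.144
     61  0.5214   +0.000  +0.033  +0.000  +0.000   +0.054  +0.097  +0.101  -0.049   -0.103  +0.064  -0.396  -0.677
     91  0.7778   +0.000  +0.033  +0.000  +0.000   +0.091  +0.048  +0.024  +0.056   -0.118  +0.033  +0.000  +0.000


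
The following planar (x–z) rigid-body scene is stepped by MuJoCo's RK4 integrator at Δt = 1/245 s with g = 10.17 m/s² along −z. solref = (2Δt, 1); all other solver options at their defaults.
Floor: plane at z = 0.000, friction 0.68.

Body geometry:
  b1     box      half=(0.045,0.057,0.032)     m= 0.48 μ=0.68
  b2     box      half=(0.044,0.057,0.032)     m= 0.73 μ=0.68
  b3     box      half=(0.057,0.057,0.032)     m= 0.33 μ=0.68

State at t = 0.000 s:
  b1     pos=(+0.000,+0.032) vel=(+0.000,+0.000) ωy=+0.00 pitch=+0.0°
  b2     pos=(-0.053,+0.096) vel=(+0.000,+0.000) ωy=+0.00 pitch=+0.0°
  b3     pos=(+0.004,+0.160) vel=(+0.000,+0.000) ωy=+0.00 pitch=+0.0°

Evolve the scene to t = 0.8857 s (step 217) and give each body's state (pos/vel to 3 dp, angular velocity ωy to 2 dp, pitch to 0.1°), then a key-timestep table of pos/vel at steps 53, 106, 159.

State at t = 0.8857 s:
  b1     pos=(+0.000,+0.032) vel=(+0.000,+0.000) ωy=+0.00 pitch=+0.0°
  b2     pos=(-0.094,+0.044) vel=(+0.000,+0.000) ωy=+0.00 pitch=-90.0°
  b3     pos=(+0.134,+0.032) vel=(+0.000,+0.000) ωy=+0.00 pitch=+180.0°

Key-timestep trajectory:
   step    t(s)  b1.x    b1.z    b1.vx   b1.vz   b2.x    b2.z    b2.vx   b2.vz   b3.x    b3.z    b3.vx   b3.vz 
     53  0.2163   +0.000  +0.032  +0.000  +0.000   -0.057  +0.095  -0.108  -0.042   +0.039  +0.128  +0.331  -0.033
    106  0.4327   +0.000  +0.032  +0.000  +0.000   -0.107  +0.051  -0.169  +0.059   +0.135  +0.029  -0.046  +0.129
    159  0.6490   +0.000  +0.032  +0.000  +0.000   -0.103  +0.049  +0.222  -0.097   +0.134  +0.032  +0.000  +0.000


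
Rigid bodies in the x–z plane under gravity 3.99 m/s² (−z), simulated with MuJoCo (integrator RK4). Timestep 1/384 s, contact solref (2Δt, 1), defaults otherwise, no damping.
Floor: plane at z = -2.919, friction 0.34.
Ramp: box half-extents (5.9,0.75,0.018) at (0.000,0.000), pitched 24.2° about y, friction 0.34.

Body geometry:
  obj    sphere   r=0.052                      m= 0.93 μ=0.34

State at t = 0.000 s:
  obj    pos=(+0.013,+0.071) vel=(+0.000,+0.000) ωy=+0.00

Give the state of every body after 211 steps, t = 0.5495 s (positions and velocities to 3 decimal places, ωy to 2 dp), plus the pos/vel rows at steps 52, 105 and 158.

State at t = 0.5495 s:
  obj    pos=(+0.174,-0.001) vel=(+0.586,-0.263) ωy=+12.34

Key-timestep trajectory:
   step    t(s)  obj.x    obj.z    obj.vx   obj.vz 
     52  0.1354   +0.023  +0.067  +0.144  -0.065
    105  0.2734   +0.053  +0.053  +0.291  -0.131
    158  0.4115   +0.103  +0.030  +0.438  -0.197


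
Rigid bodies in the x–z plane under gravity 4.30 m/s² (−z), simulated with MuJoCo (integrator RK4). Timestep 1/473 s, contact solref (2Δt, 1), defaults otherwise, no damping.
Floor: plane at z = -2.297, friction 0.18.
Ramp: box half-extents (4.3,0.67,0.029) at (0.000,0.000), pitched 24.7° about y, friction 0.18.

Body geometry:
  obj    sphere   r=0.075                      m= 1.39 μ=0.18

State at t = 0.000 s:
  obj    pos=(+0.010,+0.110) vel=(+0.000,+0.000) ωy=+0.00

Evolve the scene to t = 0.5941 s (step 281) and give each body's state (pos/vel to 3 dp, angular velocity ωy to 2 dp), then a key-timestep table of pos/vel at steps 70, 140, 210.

State at t = 0.5941 s:
  obj    pos=(+0.216,+0.015) vel=(+0.693,-0.319) ωy=+10.16

Key-timestep trajectory:
   step    t(s)  obj.x    obj.z    obj.vx   obj.vz 
     70  0.1480   +0.023  +0.104  +0.173  -0.079
    140  0.2960   +0.061  +0.086  +0.345  -0.159
    210  0.4440   +0.125  +0.057  +0.518  -0.238


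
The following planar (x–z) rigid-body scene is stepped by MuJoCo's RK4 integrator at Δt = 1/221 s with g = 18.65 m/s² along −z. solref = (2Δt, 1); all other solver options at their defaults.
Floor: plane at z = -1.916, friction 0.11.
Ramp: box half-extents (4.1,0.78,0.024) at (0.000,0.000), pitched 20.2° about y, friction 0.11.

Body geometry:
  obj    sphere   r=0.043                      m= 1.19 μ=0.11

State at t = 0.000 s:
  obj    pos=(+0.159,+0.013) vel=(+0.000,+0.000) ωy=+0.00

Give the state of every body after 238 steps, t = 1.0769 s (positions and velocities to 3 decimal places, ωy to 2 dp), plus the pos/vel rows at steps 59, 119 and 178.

State at t = 1.0769 s:
  obj    pos=(+2.663,-0.908) vel=(+4.649,-1.711) ωy=+115.17

Key-timestep trajectory:
   step    t(s)  obj.x    obj.z    obj.vx   obj.vz 
     59  0.2670   +0.313  -0.044  +1.153  -0.424
    119  0.5385   +0.785  -0.217  +2.325  -0.855
    178  0.8054   +1.560  -0.502  +3.477  -1.279


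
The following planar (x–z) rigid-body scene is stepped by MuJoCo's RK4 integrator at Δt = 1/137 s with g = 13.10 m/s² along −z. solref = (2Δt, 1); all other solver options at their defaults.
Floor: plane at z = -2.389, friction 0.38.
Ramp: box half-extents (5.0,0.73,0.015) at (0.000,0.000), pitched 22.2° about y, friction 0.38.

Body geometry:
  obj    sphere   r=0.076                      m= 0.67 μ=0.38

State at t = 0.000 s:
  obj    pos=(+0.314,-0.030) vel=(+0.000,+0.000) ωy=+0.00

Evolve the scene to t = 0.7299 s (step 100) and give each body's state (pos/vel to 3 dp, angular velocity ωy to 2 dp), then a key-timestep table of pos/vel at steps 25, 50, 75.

State at t = 0.7299 s:
  obj    pos=(+1.186,-0.386) vel=(+2.389,-0.975) ωy=+33.95

Key-timestep trajectory:
   step    t(s)  obj.x    obj.z    obj.vx   obj.vz 
     25  0.1825   +0.369  -0.052  +0.598  -0.244
     50  0.3650   +0.532  -0.119  +1.195  -0.488
     75  0.5474   +0.805  -0.230  +1.792  -0.731


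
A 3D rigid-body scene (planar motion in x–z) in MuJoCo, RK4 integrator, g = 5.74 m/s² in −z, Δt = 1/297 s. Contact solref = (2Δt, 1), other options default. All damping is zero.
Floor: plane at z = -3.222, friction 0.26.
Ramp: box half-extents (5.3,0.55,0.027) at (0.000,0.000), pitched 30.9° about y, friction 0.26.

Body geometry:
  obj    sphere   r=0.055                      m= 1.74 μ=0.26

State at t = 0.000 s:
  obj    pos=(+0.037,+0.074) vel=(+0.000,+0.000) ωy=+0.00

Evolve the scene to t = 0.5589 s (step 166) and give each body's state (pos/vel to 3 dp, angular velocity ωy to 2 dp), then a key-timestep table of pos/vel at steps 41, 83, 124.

State at t = 0.5589 s:
  obj    pos=(+0.319,-0.095) vel=(+1.010,-0.604) ωy=+21.39

Key-timestep trajectory:
   step    t(s)  obj.x    obj.z    obj.vx   obj.vz 
     41  0.1380   +0.054  +0.063  +0.250  -0.149
     83  0.2795   +0.107  +0.031  +0.505  -0.302
    124  0.4175   +0.194  -0.021  +0.754  -0.451


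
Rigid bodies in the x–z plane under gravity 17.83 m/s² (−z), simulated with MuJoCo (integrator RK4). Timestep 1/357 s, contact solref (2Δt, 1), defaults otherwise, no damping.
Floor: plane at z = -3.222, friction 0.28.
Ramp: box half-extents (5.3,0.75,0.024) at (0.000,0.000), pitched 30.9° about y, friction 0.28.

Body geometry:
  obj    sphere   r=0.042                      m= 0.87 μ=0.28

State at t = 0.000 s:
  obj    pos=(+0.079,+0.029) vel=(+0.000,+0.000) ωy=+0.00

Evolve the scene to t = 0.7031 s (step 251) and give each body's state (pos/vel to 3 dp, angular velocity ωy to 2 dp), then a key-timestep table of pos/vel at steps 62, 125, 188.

State at t = 0.7031 s:
  obj    pos=(+1.466,-0.801) vel=(+3.946,-2.362) ωy=+109.46

Key-timestep trajectory:
   step    t(s)  obj.x    obj.z    obj.vx   obj.vz 
     62  0.1737   +0.164  -0.021  +0.975  -0.583
    125  0.3501   +0.423  -0.176  +1.965  -1.176
    188  0.5266   +0.858  -0.436  +2.955  -1.769


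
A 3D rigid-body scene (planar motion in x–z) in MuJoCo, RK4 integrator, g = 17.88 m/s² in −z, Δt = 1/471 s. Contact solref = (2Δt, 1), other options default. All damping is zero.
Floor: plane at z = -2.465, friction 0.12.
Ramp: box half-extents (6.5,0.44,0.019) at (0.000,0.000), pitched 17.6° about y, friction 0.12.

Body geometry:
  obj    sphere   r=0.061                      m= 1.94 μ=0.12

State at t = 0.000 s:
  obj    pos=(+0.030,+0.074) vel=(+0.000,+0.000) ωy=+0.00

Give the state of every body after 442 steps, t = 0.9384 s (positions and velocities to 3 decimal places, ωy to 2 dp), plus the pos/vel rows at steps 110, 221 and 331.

State at t = 0.9384 s:
  obj    pos=(+1.651,-0.440) vel=(+3.454,-1.096) ωy=+59.40

Key-timestep trajectory:
   step    t(s)  obj.x    obj.z    obj.vx   obj.vz 
    110  0.2335   +0.131  +0.043  +0.860  -0.273
    221  0.4692   +0.435  -0.054  +1.727  -0.548
    331  0.7028   +0.939  -0.214  +2.587  -0.821


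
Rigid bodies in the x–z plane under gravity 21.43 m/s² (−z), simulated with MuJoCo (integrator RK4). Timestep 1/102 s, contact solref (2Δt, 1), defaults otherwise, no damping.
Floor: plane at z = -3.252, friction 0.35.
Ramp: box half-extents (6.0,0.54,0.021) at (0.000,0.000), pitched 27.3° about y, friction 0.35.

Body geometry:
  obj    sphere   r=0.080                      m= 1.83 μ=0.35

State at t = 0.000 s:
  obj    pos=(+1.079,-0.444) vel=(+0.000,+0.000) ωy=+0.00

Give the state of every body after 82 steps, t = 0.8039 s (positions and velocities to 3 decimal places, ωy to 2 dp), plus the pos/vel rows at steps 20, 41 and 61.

State at t = 0.8039 s:
  obj    pos=(+3.095,-1.484) vel=(+5.015,-2.588) ωy=+70.53

Key-timestep trajectory:
   step    t(s)  obj.x    obj.z    obj.vx   obj.vz 
     20  0.1961   +1.199  -0.505  +1.224  -0.632
     41  0.4020   +1.583  -0.704  +2.508  -1.294
     61  0.5980   +2.195  -1.019  +3.731  -1.926
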